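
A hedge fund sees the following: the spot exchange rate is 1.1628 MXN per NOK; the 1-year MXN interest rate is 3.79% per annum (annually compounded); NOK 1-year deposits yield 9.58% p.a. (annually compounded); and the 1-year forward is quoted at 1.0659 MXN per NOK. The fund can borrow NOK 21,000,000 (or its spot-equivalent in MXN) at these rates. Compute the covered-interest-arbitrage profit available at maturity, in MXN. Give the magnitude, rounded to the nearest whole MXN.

T = 1 year.
Invest the NOK and cover forward: 21,000,000 × 1.095800 × 1.0659 = MXN 24,528,277.62.
Convert at spot and invest in MXN: 21,000,000 × 1.1628 × 1.037900 = MXN 25,344,272.52.
The quoted forward undervalues NOK, so borrow NOK, convert to MXN at spot, deposit the MXN at 3.79%, and buy NOK forward at 1.0659 to cover the loan.
The gap between the two covered legs is MXN 815,995.

MXN 815,995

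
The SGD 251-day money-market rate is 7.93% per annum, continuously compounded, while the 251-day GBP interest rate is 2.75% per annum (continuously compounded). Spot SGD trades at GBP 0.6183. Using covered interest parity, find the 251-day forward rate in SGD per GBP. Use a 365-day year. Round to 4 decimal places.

T = 251/365 years.
GBP growth factor: e^(0.0275×251/365) = 1.0190909.
SGD accumulates by e^(0.0793×251/365) = 1.0560466.
Forward (GBP per SGD) = 0.6183 × 1.0190909 / 1.0560466 = 0.5966630.
Invert for SGD per GBP: 1 / 0.5966630 = 1.6760.

1.6760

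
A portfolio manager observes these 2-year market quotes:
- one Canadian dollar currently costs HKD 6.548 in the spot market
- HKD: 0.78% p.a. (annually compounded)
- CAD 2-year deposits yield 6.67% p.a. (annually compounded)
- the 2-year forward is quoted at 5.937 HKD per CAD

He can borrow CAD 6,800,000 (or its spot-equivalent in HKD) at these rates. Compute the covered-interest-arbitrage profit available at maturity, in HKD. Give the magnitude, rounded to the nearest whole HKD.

HKD 713,059

T = 2 years.
Keep in CAD, deliver into the forward: 6,800,000·1.13784889·5.937 = HKD 45,936,780.25.
Swap to HKD now, deposit: 6,800,000·6.548·1.01566084 = HKD 45,223,720.83.
The quoted forward overvalues CAD, so borrow HKD, buy CAD at spot, deposit the CAD at 6.67%, and sell the proceeds forward at 5.937.
The gap between the two covered legs is HKD 713,059.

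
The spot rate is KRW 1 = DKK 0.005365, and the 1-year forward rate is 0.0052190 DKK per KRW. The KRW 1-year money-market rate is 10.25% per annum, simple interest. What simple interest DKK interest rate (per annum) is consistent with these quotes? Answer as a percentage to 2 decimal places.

7.25%

T = 1 year.
CIP gives F = S · g_DKK/g_KRW, so g_DKK/g_KRW = 0.005219/0.005365 = 0.9727866.
KRW growth factor: 1 + 0.1025×1 = 1.102500.
Hence g_DKK = 1.0724972.
(1.0724972 − 1)/T = 0.072497, i.e. 7.25%.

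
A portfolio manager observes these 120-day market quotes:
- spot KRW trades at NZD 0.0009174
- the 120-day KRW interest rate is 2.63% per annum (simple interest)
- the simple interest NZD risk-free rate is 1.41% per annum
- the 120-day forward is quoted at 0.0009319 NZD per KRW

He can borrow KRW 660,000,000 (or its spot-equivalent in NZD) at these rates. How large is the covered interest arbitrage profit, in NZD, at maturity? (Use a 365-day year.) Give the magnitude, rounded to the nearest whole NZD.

NZD 12,081

T = 120/365 years.
Invest the KRW and cover forward: 660,000,000 × 1.00864658 × 0.0009319 = NZD 620,372.11.
Convert at spot and invest in NZD: 660,000,000 × 0.0009174 × 1.00463562 = NZD 608,290.79.
The quoted forward overvalues KRW, so borrow NZD, buy KRW at spot, deposit the KRW at 2.63%, and sell the proceeds forward at 0.0009319.
Arbitrage profit = |620,372.11 − 608,290.79| = NZD 12,081.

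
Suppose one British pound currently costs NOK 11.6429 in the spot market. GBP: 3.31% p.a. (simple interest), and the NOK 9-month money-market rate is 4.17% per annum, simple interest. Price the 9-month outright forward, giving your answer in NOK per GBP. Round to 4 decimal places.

11.7162

T = 9/12 years.
NOK growth factor: 1 + 0.0417×9/12 = 1.031275.
Growth of 1 GBP over T: 1 + 0.0331×9/12 = 1.024825.
CIP: F = S · (grow NOK)/(grow GBP) = 11.6429 × 1.031275/1.024825 = 11.716178 NOK per GBP.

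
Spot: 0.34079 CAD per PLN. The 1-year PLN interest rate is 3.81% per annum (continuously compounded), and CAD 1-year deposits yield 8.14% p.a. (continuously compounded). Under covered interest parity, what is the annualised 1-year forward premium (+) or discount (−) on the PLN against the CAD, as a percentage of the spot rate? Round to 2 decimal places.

T = 1 year.
F = S · g_CAD/g_PLN = 0.34079 × 1.0848047/1.0388351 = 0.35587033.
(F − S)/S ÷ T = (0.35587033 − 0.34079)/0.34079/1 = 0.044251 → 4.43%.

+4.43%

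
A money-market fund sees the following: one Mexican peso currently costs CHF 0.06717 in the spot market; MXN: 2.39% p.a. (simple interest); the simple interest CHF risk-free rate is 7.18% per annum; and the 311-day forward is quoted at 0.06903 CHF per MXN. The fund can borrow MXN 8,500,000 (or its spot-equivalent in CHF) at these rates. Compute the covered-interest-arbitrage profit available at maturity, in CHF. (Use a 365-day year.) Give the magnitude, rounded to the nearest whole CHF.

T = 311/365 years.
Keep in MXN, deliver into the forward: 8,500,000·1.02036411·0.06903 = CHF 598,703.74.
Swap to CHF now, deposit: 8,500,000·0.06717·1.06117753 = CHF 605,874.00.
The quoted forward undervalues MXN, so borrow MXN, convert to CHF at spot, deposit the CHF at 7.18%, and buy MXN forward at 0.06903 to cover the loan.
The gap between the two covered legs is CHF 7,170.

CHF 7,170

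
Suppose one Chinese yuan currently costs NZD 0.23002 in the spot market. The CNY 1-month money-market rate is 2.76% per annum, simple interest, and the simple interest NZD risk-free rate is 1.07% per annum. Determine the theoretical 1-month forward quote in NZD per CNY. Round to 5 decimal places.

T = 1/12 years.
NZD growth factor: 1 + 0.0107×1/12 = 1.0008917.
Growth of 1 CNY over T: 1 + 0.0276×1/12 = 1.002300.
CIP: F = S · (grow NZD)/(grow CNY) = 0.23002 × 1.0008917/1.002300 = 0.2296968 NZD per CNY.

0.22970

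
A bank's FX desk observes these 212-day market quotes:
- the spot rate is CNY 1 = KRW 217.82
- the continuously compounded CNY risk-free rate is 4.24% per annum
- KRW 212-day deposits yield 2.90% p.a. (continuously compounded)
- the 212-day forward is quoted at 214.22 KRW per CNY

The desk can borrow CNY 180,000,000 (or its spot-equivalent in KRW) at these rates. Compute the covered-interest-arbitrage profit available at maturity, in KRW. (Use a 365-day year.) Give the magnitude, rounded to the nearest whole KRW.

T = 212/365 years.
Keep in CNY, deliver into the forward: 180,000,000·1.024932594859·214.22 = KRW 39,520,990,884.73.
Swap to KRW now, deposit: 180,000,000·217.82·1.016986492855 = KRW 39,873,599,617.26.
The quoted forward undervalues CNY, so borrow CNY, convert to KRW at spot, deposit the KRW at 2.90%, and buy CNY forward at 214.22 to cover the loan.
The gap between the two covered legs is KRW 352,608,733.

KRW 352,608,733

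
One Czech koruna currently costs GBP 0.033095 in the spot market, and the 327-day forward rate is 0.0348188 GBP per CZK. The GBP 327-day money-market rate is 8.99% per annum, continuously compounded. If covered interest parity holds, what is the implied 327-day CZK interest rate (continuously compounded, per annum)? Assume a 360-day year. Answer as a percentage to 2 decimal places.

3.40%

T = 327/360 years.
F/S = 0.0348188/0.033095 = 1.0520864 = (growth of GBP) / (growth of CZK).
The GBP side grows by e^(0.0899×327/360) = 1.0850859.
So the CZK growth factor = 1.0313658.
Take logs: ln 1.0313658 / (327/360) = 0.034001, so 3.40%.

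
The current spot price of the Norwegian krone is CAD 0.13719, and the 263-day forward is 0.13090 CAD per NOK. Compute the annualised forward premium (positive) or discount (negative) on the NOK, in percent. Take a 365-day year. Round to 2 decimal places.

T = 263/365 years.
NOK trades forward at -4.58488% vs spot over the period.
×(1/T) gives -6.36% p.a.

-6.36%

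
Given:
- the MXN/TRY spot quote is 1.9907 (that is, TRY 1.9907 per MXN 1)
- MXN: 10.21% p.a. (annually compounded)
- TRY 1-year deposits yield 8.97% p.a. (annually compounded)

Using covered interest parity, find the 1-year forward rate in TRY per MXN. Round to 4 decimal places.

T = 1 year.
Growth of 1 TRY over T: (1 + 0.0897)^1 = 1.089700.
Growth of 1 MXN over T: (1 + 0.1021)^1 = 1.102100.
CIP: F = S · (grow TRY)/(grow MXN) = 1.9907 × 1.089700/1.102100 = 1.968302 TRY per MXN.

1.9683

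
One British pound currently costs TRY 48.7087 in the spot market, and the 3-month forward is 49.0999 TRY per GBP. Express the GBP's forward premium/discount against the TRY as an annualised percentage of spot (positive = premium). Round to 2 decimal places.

+3.21%

T = 3/12 years.
GBP trades forward at +0.80314% vs spot over the period.
×(1/T) gives 3.21% p.a.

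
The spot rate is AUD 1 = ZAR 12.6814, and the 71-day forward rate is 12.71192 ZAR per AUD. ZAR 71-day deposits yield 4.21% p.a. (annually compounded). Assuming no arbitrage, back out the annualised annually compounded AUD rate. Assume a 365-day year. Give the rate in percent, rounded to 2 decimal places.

T = 71/365 years.
CIP gives F = S · g_ZAR/g_AUD, so g_ZAR/g_AUD = 12.71192/12.6814 = 1.0024067.
ZAR growth factor: (1 + 0.0421)^(71/365) = 1.0080539.
That pins the AUD growth at 1.0056336.
Annualise: 1.0056336^(365/71) − 1 = 0.029301 = 2.93%.

2.93%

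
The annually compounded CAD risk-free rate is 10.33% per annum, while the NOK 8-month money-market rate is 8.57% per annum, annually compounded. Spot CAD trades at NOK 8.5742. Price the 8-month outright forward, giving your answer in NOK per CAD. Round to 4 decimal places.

8.4828

T = 8/12 years.
Growth of 1 NOK over T: (1 + 0.0857)^(8/12) = 1.0563469.
CAD growth factor: (1 + 0.1033)^(8/12) = 1.0677324.
CIP: F = S · (grow NOK)/(grow CAD) = 8.5742 × 1.0563469/1.0677324 = 8.482771 NOK per CAD.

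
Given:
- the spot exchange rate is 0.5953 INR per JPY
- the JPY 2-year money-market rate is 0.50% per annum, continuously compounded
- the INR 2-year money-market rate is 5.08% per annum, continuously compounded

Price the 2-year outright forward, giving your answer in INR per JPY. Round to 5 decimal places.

0.65240

T = 2 years.
INR accumulates by e^(0.0508×2) = 1.1069406.
JPY accumulates by e^(0.0050×2) = 1.0100502.
So F = 0.5953 × 1.1069406 / 1.0100502 = 0.6524049 (INR/JPY).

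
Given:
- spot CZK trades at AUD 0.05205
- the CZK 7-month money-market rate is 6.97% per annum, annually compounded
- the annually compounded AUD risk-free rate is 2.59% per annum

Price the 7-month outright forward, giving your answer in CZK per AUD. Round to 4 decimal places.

19.6866

T = 7/12 years.
AUD growth factor: (1 + 0.0259)^(7/12) = 1.01502779.
CZK accumulates by (1 + 0.0697)^(7/12) = 1.04008659.
CIP: F = S · (grow AUD)/(grow CZK) = 0.05205 × 1.01502779/1.04008659 = 0.050795960 AUD per CZK.
Invert for CZK per AUD: 1 / 0.050795960 = 19.6866.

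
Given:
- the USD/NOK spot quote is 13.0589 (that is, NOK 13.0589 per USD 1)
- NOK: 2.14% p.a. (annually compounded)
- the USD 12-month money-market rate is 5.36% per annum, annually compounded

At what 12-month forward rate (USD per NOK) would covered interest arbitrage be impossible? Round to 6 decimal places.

0.078990

T = 1 year.
NOK accumulates by (1 + 0.0214)^1 = 1.021400.
USD growth factor: (1 + 0.0536)^1 = 1.053600.
So F = 13.0589 × 1.021400 / 1.053600 = 12.65980 (NOK/USD).
Invert for USD per NOK: 1 / 12.65980 = 0.078990.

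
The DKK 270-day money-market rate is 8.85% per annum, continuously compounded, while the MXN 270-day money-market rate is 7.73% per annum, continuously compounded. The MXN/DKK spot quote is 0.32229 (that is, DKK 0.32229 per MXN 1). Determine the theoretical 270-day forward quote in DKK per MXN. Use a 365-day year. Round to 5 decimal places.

T = 270/365 years.
DKK growth factor: e^(0.0885×270/365) = 1.0676562.
MXN growth factor: e^(0.0773×270/365) = 1.0588473.
Forward (DKK per MXN) = 0.32229 × 1.0676562 / 1.0588473 = 0.3249712.

0.32497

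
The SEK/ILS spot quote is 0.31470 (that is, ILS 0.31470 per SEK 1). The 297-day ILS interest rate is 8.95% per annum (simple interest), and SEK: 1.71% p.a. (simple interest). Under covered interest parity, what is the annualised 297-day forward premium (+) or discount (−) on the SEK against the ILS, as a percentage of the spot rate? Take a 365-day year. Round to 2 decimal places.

T = 297/365 years.
F = S · g_ILS/g_SEK = 0.3147 × 1.072826/1.0139142 = 0.33298512.
(F − S)/S ÷ T = (0.33298512 − 0.3147)/0.3147/(297/365) = 0.071406 → 7.14%.

+7.14%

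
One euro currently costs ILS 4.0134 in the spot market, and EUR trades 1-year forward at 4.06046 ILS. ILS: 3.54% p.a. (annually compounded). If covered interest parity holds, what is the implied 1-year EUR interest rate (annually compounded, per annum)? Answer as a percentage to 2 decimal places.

T = 1 year.
By CIP, F/S equals the ILS-to-EUR growth ratio: 4.06046/4.0134 = 1.0117257.
ILS growth factor: (1 + 0.0354)^1 = 1.035400.
That pins the EUR growth at 1.0233999.
Annualise: 1.0233999^(1/1) − 1 = 0.023400 = 2.34%.

2.34%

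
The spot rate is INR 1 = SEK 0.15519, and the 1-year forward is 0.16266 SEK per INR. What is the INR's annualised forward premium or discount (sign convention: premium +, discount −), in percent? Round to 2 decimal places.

T = 1 year.
Period premium: (0.16266 − 0.15519)/0.15519 = 0.0481345.
Annualise by dividing by T: 0.0481345 / 1 = 0.048134 → 4.81%.

+4.81%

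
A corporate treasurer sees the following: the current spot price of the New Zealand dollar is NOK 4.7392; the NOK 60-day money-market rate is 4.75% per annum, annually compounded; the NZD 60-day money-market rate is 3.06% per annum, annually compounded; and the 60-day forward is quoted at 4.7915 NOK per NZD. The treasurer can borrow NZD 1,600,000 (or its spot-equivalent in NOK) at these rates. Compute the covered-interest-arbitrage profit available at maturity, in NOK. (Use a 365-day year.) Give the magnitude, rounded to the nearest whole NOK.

NOK 63,693

T = 60/365 years.
Invest the NZD and cover forward: 1,600,000 × 1.004967006 × 4.7915 = NOK 7,704,479.05.
Convert at spot and invest in NOK: 1,600,000 × 4.7392 × 1.007657616 = NOK 7,640,785.56.
The quoted forward overvalues NZD, so borrow NOK, buy NZD at spot, deposit the NZD at 3.06%, and sell the proceeds forward at 4.7915.
The gap between the two covered legs is NOK 63,693.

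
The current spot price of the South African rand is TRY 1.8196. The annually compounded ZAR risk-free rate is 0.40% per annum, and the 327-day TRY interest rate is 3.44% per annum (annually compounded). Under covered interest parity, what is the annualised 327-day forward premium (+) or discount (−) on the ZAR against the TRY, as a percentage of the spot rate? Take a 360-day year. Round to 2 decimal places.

T = 327/360 years.
No-arbitrage forward: 1.8196 × 1.031198 / 1.0036327 = 1.8695763 TRY/ZAR.
(F − S)/S ÷ T = (1.8695763 − 1.8196)/1.8196/(327/360) = 0.030237 → 3.02%.

+3.02%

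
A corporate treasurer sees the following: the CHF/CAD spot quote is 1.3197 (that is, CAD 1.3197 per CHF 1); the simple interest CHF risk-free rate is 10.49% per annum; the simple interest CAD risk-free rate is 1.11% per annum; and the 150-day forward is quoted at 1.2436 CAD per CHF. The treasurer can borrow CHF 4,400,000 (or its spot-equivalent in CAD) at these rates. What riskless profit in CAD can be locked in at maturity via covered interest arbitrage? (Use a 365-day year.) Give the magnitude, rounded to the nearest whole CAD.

CAD 125,439

T = 150/365 years.
Invest the CHF and cover forward: 4,400,000 × 1.043109589 × 1.2436 = CAD 5,707,728.77.
Convert at spot and invest in CAD: 4,400,000 × 1.3197 × 1.004561644 = CAD 5,833,168.01.
The quoted forward undervalues CHF, so borrow CHF, convert to CAD at spot, deposit the CAD at 1.11%, and buy CHF forward at 1.2436 to cover the loan.
Arbitrage profit = |5,707,728.77 − 5,833,168.01| = CAD 125,439.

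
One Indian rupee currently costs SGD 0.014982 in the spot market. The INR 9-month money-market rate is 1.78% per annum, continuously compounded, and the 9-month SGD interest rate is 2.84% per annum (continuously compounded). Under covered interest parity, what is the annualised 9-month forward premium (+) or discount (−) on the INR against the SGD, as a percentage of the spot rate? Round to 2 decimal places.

T = 9/12 years.
CIP forward (SGD per INR) = 0.014982 × 1.0215285/1.0134395 = 0.015101582.
Annualised premium = (F − S)/S × (1/T) = (0.015101582 − 0.014982)/0.014982 ÷ (9/12) = 1.06%.

+1.06%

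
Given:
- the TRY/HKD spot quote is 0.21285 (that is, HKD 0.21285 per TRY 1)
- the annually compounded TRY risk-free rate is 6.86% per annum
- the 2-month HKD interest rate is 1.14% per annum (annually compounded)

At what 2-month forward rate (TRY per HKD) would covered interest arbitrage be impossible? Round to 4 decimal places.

4.7414

T = 2/12 years.
HKD growth factor: (1 + 0.0114)^(2/12) = 1.001891.
TRY accumulates by (1 + 0.0686)^(2/12) = 1.0111196.
So F = 0.21285 × 1.001891 / 1.0111196 = 0.2109073 (HKD/TRY).
Quoted the other way: 1/0.2109073 = 4.7414 TRY per HKD.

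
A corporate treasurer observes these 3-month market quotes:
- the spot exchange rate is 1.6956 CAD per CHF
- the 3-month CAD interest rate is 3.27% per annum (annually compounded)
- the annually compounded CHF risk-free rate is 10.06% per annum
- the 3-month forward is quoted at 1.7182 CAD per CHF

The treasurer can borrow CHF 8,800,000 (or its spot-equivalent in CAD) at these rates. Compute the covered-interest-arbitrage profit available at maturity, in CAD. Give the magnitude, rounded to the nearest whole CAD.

CAD 445,080

T = 3/12 years.
Keep in CHF, deliver into the forward: 8,800,000·1.0242533124·1.7182 = CAD 15,486,873.96.
Swap to CAD now, deposit: 8,800,000·1.6956·1.0080766243 = CAD 15,041,793.57.
The quoted forward overvalues CHF, so borrow CAD, buy CHF at spot, deposit the CHF at 10.06%, and sell the proceeds forward at 1.7182.
Profit = 15,486,873.96 − 15,041,793.57 = CAD 445,080.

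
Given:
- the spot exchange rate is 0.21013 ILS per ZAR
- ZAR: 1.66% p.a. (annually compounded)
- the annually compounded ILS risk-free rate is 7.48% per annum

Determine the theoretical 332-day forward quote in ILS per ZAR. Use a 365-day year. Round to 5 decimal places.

0.22104

T = 332/365 years.
ILS growth factor: (1 + 0.0748)^(332/365) = 1.0678132.
ZAR growth factor: (1 + 0.0166)^(332/365) = 1.0150879.
CIP: F = S · (grow ILS)/(grow ZAR) = 0.21013 × 1.0678132/1.0150879 = 0.2210445 ILS per ZAR.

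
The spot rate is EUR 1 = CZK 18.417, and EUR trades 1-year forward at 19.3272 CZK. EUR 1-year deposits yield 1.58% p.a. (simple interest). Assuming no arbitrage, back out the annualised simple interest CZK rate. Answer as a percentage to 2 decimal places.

T = 1 year.
F/S = 19.3272/18.417 = 1.0494217 = (growth of CZK) / (growth of EUR).
The EUR side grows by 1 + 0.0158×1 = 1.015800.
That pins the CZK growth at 1.0660026.
(1.0660026 − 1)/T = 0.066003, i.e. 6.60%.

6.60%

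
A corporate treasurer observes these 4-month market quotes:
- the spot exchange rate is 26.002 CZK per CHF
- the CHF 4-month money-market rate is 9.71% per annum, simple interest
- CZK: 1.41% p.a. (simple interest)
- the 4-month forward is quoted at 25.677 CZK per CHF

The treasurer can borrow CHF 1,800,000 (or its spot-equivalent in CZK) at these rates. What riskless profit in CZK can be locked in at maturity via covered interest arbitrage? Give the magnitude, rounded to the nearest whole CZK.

CZK 690,965

T = 4/12 years.
Route A — deposit CHF, sell forward: 1,800,000 × 1.0323666667 × 25.677 = CZK 47,714,542.02.
Route B — convert at spot, deposit CZK: 1,800,000 × 26.002 × 1.004700 = CZK 47,023,576.92.
The quoted forward overvalues CHF, so borrow CZK, buy CHF at spot, deposit the CHF at 9.71%, and sell the proceeds forward at 25.677.
Profit = 47,714,542.02 − 47,023,576.92 = CZK 690,965.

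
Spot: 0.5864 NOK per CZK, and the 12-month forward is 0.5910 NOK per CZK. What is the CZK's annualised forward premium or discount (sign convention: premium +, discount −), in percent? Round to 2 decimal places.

+0.78%

T = 1 year.
CZK trades forward at +0.78445% vs spot over the period.
Per annum: 0.0078445 / 1 = 0.007845 = 0.78%.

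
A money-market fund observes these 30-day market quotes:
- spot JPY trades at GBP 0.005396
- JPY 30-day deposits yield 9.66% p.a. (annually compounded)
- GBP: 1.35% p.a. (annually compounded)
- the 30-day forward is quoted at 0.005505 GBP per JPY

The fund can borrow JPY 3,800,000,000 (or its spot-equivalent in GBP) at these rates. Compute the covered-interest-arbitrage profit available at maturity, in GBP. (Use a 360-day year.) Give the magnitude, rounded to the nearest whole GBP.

GBP 552,646

T = 30/360 years.
Keep in JPY, deliver into the forward: 3,800,000,000·1.0077141422·0.005505 = GBP 21,080,372.14.
Swap to GBP now, deposit: 3,800,000,000·0.005396·1.0011180985 = GBP 20,527,726.39.
The quoted forward overvalues JPY, so borrow GBP, buy JPY at spot, deposit the JPY at 9.66%, and sell the proceeds forward at 0.005505.
The gap between the two covered legs is GBP 552,646.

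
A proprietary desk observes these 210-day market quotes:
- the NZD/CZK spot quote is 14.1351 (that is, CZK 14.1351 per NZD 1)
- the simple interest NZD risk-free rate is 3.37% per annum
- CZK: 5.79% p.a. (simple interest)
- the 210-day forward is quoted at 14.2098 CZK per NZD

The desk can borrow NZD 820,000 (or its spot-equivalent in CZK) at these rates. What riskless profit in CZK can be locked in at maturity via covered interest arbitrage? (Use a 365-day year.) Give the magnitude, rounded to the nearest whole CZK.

CZK 98,940

T = 210/365 years.
Route A — deposit NZD, sell forward: 820,000 × 1.0193890411 × 14.2098 = CZK 11,877,957.80.
Route B — convert at spot, deposit CZK: 820,000 × 14.1351 × 1.0333123288 = CZK 11,976,897.94.
The quoted forward undervalues NZD, so borrow NZD, convert to CZK at spot, deposit the CZK at 5.79%, and buy NZD forward at 14.2098 to cover the loan.
The gap between the two covered legs is CZK 98,940.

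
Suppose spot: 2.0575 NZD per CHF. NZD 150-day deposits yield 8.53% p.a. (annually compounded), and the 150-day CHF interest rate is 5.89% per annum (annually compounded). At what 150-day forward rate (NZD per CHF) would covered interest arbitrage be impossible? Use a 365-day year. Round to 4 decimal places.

2.0784

T = 150/365 years.
NZD accumulates by (1 + 0.0853)^(150/365) = 1.0342118.
Growth of 1 CHF over T: (1 + 0.0589)^(150/365) = 1.0237982.
Forward (NZD per CHF) = 2.0575 × 1.0342118 / 1.0237982 = 2.078428.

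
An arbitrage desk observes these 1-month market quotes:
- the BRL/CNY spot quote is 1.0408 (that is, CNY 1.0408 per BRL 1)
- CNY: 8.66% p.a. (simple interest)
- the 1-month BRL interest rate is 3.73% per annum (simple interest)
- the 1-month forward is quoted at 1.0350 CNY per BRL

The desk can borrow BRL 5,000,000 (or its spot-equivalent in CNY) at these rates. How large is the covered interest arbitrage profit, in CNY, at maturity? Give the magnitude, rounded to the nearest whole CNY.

CNY 50,470

T = 1/12 years.
Route A — deposit BRL, sell forward: 5,000,000 × 1.003108333 × 1.0350 = CNY 5,191,085.62.
Route B — convert at spot, deposit CNY: 5,000,000 × 1.0408 × 1.007216667 = CNY 5,241,555.54.
The quoted forward undervalues BRL, so borrow BRL, convert to CNY at spot, deposit the CNY at 8.66%, and buy BRL forward at 1.0350 to cover the loan.
The gap between the two covered legs is CNY 50,470.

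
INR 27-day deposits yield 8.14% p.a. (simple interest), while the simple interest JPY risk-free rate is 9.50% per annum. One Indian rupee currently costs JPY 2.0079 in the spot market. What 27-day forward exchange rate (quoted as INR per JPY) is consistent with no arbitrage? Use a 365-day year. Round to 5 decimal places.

T = 27/365 years.
JPY growth factor: 1 + 0.0950×27/365 = 1.0070274.
INR accumulates by 1 + 0.0814×27/365 = 1.0060214.
So F = 2.0079 × 1.0070274 / 1.0060214 = 2.009908 (JPY/INR).
Invert for INR per JPY: 1 / 2.009908 = 0.49754.

0.49754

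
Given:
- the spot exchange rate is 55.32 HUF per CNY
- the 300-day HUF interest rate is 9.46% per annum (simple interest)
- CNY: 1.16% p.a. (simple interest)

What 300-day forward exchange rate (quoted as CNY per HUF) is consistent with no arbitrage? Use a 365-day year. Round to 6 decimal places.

T = 300/365 years.
HUF accumulates by 1 + 0.0946×300/365 = 1.0777534.
CNY growth factor: 1 + 0.0116×300/365 = 1.0095342.
Forward (HUF per CNY) = 55.32 × 1.0777534 / 1.0095342 = 59.05824.
Quoted the other way: 1/59.05824 = 0.016932 CNY per HUF.

0.016932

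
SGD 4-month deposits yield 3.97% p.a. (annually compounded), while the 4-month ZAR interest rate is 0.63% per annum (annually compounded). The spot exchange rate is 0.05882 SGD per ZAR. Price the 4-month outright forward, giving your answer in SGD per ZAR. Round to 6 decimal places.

0.059464

T = 4/12 years.
SGD growth factor: (1 + 0.0397)^(4/12) = 1.013062.
ZAR growth factor: (1 + 0.0063)^(4/12) = 1.0020956.
Forward (SGD per ZAR) = 0.05882 × 1.013062 / 1.0020956 = 0.05946369.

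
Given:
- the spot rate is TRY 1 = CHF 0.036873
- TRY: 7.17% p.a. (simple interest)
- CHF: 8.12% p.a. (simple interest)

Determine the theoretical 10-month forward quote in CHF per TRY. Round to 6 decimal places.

T = 10/12 years.
CHF growth factor: 1 + 0.0812×10/12 = 1.0676667.
Growth of 1 TRY over T: 1 + 0.0717×10/12 = 1.059750.
Forward (CHF per TRY) = 0.036873 × 1.0676667 / 1.059750 = 0.03714845.

0.037148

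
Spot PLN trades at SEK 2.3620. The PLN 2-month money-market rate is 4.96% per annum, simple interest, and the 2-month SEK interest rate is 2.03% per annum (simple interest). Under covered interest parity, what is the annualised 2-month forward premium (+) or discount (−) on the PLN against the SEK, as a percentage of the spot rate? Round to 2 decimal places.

-2.91%

T = 2/12 years.
No-arbitrage forward: 2.362 × 1.0033833 / 1.0082667 = 2.3505600 SEK/PLN.
Annualised premium = (F − S)/S × (1/T) = (2.3505600 − 2.362)/2.362 ÷ (2/12) = -2.91%.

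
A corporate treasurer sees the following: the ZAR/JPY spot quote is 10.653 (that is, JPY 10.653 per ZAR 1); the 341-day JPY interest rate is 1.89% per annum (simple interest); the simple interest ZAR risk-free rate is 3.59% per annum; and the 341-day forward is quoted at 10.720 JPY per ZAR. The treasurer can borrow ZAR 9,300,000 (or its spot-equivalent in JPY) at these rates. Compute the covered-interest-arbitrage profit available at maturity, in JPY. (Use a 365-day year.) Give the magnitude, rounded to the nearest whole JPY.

JPY 2,217,493

T = 341/365 years.
Keep in ZAR, deliver into the forward: 9,300,000·1.0335394521·10.720 = JPY 103,039,749.22.
Swap to JPY now, deposit: 9,300,000·10.653·1.0176572603 = JPY 100,822,255.98.
The quoted forward overvalues ZAR, so borrow JPY, buy ZAR at spot, deposit the ZAR at 3.59%, and sell the proceeds forward at 10.720.
Arbitrage profit = |103,039,749.22 − 100,822,255.98| = JPY 2,217,493.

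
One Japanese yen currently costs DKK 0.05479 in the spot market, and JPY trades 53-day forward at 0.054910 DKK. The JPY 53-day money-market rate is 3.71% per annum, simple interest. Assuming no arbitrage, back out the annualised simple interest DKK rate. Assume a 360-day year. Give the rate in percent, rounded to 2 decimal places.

5.21%

T = 53/360 years.
F/S = 0.05491/0.05479 = 1.0021902 = (growth of DKK) / (growth of JPY).
The JPY side grows by 1 + 0.0371×53/360 = 1.0054619.
So the DKK growth factor = 1.0076641.
(1.0076641 − 1)/T = 0.052058, i.e. 5.21%.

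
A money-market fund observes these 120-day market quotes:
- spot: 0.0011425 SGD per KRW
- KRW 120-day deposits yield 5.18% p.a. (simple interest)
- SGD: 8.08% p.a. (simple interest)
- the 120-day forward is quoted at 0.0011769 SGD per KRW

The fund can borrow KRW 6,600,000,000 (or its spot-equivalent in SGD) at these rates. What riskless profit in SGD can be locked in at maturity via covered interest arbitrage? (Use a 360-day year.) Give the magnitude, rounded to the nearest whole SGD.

T = 120/360 years.
Invest the KRW and cover forward: 6,600,000,000 × 1.017266667 × 0.0011769 = SGD 7,901,659.53.
Convert at spot and invest in SGD: 6,600,000,000 × 0.0011425 × 1.026933333 = SGD 7,743,590.80.
The quoted forward overvalues KRW, so borrow SGD, buy KRW at spot, deposit the KRW at 5.18%, and sell the proceeds forward at 0.0011769.
Arbitrage profit = |7,901,659.53 − 7,743,590.80| = SGD 158,069.

SGD 158,069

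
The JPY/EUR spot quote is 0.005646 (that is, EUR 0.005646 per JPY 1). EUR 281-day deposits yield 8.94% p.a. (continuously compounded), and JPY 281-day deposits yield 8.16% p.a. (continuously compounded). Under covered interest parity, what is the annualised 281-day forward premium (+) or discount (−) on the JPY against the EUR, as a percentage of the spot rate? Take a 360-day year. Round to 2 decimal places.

+0.78%

T = 281/360 years.
CIP forward (EUR per JPY) = 0.005646 × 1.072274/1.0657655 = 0.005680479.
Annualised premium = (F − S)/S × (1/T) = (0.005680479 − 0.005646)/0.005646 ÷ (281/360) = 0.78%.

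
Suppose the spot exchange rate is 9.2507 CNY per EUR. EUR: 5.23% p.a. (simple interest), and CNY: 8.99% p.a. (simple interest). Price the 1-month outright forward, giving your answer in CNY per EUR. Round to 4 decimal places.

9.2796

T = 1/12 years.
CNY growth factor: 1 + 0.0899×1/12 = 1.0074917.
EUR growth factor: 1 + 0.0523×1/12 = 1.0043583.
CIP: F = S · (grow CNY)/(grow EUR) = 9.2507 × 1.0074917/1.0043583 = 9.279560 CNY per EUR.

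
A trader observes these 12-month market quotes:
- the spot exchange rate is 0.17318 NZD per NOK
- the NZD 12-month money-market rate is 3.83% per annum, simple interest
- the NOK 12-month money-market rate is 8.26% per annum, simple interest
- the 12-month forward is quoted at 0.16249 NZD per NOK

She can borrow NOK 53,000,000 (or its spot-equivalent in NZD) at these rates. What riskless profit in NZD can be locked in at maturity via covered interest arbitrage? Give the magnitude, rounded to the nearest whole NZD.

NZD 206,759

T = 1 year.
Keep in NOK, deliver into the forward: 53,000,000·1.082600·0.16249 = NZD 9,323,318.72.
Swap to NZD now, deposit: 53,000,000·0.17318·1.038300 = NZD 9,530,078.08.
The quoted forward undervalues NOK, so borrow NOK, convert to NZD at spot, deposit the NZD at 3.83%, and buy NOK forward at 0.16249 to cover the loan.
Arbitrage profit = |9,323,318.72 − 9,530,078.08| = NZD 206,759.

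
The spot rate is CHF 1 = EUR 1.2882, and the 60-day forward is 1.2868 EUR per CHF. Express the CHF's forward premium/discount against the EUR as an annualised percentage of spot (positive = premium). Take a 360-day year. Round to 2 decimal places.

T = 60/360 years.
CHF trades forward at -0.10868% vs spot over the period.
Annualise by dividing by T: -0.0010868 / (60/360) = -0.006521 → -0.65%.

-0.65%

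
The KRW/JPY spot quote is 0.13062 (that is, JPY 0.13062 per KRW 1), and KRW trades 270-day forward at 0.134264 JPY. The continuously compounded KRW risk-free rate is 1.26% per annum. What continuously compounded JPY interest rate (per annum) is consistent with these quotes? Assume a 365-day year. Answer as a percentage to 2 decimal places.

4.98%

T = 270/365 years.
CIP gives F = S · g_JPY/g_KRW, so g_JPY/g_KRW = 0.134264/0.13062 = 1.0278977.
The KRW side grows by e^(0.0126×270/365) = 1.0093641.
That pins the JPY growth at 1.037523.
r = ln(1.037523)/(270/365) = 0.049797 → 4.98%.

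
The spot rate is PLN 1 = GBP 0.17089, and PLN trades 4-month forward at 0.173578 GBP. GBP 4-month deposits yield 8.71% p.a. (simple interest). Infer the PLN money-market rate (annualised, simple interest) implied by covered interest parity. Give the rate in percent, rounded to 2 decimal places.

3.93%

T = 4/12 years.
F/S = 0.173578/0.17089 = 1.0157294 = (growth of GBP) / (growth of PLN).
GBP growth factor: 1 + 0.0871×4/12 = 1.0290333.
So the PLN growth factor = 1.0130979.
r = (1.0130979 − 1)/(4/12) = 0.039294 → 3.93%.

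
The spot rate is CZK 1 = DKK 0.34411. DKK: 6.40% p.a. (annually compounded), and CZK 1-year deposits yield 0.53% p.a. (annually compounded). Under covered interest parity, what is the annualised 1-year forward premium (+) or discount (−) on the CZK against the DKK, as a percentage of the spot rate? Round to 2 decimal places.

+5.84%

T = 1 year.
F = S · g_DKK/g_CZK = 0.34411 × 1.064000/1.005300 = 0.36420277.
(F − S)/S ÷ T = (0.36420277 − 0.34411)/0.34411/1 = 0.058391 → 5.84%.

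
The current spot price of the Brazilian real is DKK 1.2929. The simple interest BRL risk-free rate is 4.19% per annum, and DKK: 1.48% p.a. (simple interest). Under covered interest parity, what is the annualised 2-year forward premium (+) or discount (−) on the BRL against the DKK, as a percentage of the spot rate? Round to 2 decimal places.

T = 2 years.
CIP forward (DKK per BRL) = 1.2929 × 1.029600/1.083800 = 1.2282431.
(F − S)/S ÷ T = (1.2282431 − 1.2929)/1.2929/2 = -0.025005 → -2.50%.

-2.50%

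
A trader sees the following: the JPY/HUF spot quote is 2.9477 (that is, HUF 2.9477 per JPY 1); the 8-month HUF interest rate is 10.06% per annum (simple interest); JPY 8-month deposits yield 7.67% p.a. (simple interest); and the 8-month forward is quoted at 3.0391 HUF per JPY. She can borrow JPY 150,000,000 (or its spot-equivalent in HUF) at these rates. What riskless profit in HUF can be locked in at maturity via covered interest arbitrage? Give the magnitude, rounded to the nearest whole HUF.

HUF 7,366,035

T = 8/12 years.
Keep in JPY, deliver into the forward: 150,000,000·1.05113333333·3.0391 = HUF 479,174,897.00.
Swap to HUF now, deposit: 150,000,000·2.9477·1.06706666667 = HUF 471,808,862.00.
The quoted forward overvalues JPY, so borrow HUF, buy JPY at spot, deposit the JPY at 7.67%, and sell the proceeds forward at 3.0391.
The gap between the two covered legs is HUF 7,366,035.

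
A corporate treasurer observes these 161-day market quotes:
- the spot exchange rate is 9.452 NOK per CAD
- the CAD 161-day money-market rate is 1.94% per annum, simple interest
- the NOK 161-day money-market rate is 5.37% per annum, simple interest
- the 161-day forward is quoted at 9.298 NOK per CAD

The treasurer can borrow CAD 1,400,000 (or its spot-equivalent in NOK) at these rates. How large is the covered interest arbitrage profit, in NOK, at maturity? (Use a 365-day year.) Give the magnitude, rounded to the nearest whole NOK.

T = 161/365 years.
Route A — deposit CAD, sell forward: 1,400,000 × 1.0085572603 × 9.298 = NOK 13,128,591.57.
Route B — convert at spot, deposit NOK: 1,400,000 × 9.452 × 1.0236868493 = NOK 13,546,243.34.
The quoted forward undervalues CAD, so borrow CAD, convert to NOK at spot, deposit the NOK at 5.37%, and buy CAD forward at 9.298 to cover the loan.
Arbitrage profit = |13,128,591.57 − 13,546,243.34| = NOK 417,652.

NOK 417,652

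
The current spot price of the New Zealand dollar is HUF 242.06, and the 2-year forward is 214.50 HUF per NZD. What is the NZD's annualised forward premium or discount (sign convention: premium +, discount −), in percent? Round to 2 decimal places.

-5.69%

T = 2 years.
(F − S)/S = (214.50 − 242.06)/242.06 = -0.1138561.
Per annum: -0.1138561 / 2 = -0.056928 = -5.69%.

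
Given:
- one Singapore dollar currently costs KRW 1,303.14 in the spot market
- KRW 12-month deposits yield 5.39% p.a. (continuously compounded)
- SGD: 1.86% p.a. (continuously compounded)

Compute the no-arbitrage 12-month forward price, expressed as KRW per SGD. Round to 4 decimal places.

1349.9624

T = 1 year.
KRW growth factor: e^(0.0539×1) = 1.055379059.
Growth of 1 SGD over T: e^(0.0186×1) = 1.0187740575.
So F = 1303.14 × 1.055379059 / 1.0187740575 = 1349.962395 (KRW/SGD).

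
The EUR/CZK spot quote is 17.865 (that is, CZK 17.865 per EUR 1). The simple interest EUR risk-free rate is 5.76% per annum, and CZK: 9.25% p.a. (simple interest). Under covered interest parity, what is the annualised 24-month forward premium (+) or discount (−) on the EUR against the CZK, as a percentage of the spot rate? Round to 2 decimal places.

+3.13%

T = 2 years.
CIP forward (CZK per EUR) = 17.865 × 1.185000/1.115200 = 18.983164.
(F − S)/S ÷ T = (18.983164 − 17.865)/17.865/2 = 0.031295 → 3.13%.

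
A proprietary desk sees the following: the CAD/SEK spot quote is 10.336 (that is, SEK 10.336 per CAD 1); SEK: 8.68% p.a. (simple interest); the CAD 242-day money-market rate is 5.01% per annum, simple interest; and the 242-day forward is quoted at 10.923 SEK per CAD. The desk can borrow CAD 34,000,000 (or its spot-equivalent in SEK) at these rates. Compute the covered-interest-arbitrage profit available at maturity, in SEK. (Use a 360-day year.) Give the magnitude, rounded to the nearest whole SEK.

T = 242/360 years.
Route A — deposit CAD, sell forward: 34,000,000 × 1.03367833333 × 10.923 = SEK 383,889,526.79.
Route B — convert at spot, deposit SEK: 34,000,000 × 10.336 × 1.05834888889 = SEK 371,929,199.93.
The quoted forward overvalues CAD, so borrow SEK, buy CAD at spot, deposit the CAD at 5.01%, and sell the proceeds forward at 10.923.
The gap between the two covered legs is SEK 11,960,327.

SEK 11,960,327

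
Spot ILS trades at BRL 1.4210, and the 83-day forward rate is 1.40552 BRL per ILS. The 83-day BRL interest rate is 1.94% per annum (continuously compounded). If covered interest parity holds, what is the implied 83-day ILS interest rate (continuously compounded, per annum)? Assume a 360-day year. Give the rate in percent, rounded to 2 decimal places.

T = 83/360 years.
F/S = 1.40552/1.421 = 0.9891063 = (growth of BRL) / (growth of ILS).
BRL growth factor: e^(0.0194×83/360) = 1.0044828.
That pins the ILS growth at 1.0155459.
Take logs: ln 1.0155459 / (83/360) = 0.066909, so 6.69%.

6.69%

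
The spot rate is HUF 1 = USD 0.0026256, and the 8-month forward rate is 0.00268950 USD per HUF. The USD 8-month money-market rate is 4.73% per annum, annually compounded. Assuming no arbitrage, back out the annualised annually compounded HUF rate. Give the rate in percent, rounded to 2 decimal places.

T = 8/12 years.
CIP gives F = S · g_USD/g_HUF, so g_USD/g_HUF = 0.0026895/0.0026256 = 1.0243373.
USD growth factor: (1 + 0.0473)^(8/12) = 1.0312898.
Hence g_HUF = 1.0067873.
r = 1.0067873^(12/8) − 1 = 0.010198 → 1.02%.

1.02%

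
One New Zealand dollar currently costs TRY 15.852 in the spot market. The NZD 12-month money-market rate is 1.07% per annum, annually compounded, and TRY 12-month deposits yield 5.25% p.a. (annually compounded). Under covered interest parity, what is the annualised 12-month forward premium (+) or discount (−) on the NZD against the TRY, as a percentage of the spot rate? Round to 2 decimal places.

T = 1 year.
CIP forward (TRY per NZD) = 15.852 × 1.052500/1.010700 = 16.507599.
(F − S)/S ÷ T = (16.507599 − 15.852)/15.852/1 = 0.041357 → 4.14%.

+4.14%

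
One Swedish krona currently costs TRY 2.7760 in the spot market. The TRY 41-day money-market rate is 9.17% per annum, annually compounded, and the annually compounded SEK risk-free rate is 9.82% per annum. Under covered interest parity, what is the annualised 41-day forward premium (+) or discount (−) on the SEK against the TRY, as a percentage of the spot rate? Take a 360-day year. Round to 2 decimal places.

-0.59%

T = 41/360 years.
F = S · g_TRY/g_SEK = 2.776 × 1.0100423/1.0107254 = 2.7741238.
(F − S)/S ÷ T = (2.7741238 − 2.776)/2.776/(41/360) = -0.005934 → -0.59%.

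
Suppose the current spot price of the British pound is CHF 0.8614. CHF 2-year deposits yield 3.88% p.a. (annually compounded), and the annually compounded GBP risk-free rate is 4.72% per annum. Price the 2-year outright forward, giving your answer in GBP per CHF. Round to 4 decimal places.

T = 2 years.
CHF accumulates by (1 + 0.0388)^2 = 1.0791054.
GBP accumulates by (1 + 0.0472)^2 = 1.0966278.
Forward (CHF per GBP) = 0.8614 × 1.0791054 / 1.0966278 = 0.8476362.
Invert for GBP per CHF: 1 / 0.8476362 = 1.1798.

1.1798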